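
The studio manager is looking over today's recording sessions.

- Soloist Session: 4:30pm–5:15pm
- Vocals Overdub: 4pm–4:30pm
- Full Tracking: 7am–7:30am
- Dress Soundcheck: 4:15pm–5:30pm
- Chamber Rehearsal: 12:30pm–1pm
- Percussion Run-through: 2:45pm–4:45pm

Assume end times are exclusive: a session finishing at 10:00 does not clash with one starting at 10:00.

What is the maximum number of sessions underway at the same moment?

3

Sweep the timeline, counting +1 at each start and −1 at each end (ends before starts at a tie):
7am start Full Tracking → 1
7:30am end Full Tracking → 0
12:30pm start Chamber Rehearsal → 1
1pm end Chamber Rehearsal → 0
2:45pm start Percussion Run-through → 1
4pm start Vocals Overdub → 2
4:15pm start Dress Soundcheck → 3
4:30pm end Vocals Overdub → 2
4:30pm start Soloist Session → 3
4:45pm end Percussion Run-through → 2
5:15pm end Soloist Session → 1
5:30pm end Dress Soundcheck → 0
Peak is 3, at 4:15pm (Dress Soundcheck, Percussion Run-through, Vocals Overdub).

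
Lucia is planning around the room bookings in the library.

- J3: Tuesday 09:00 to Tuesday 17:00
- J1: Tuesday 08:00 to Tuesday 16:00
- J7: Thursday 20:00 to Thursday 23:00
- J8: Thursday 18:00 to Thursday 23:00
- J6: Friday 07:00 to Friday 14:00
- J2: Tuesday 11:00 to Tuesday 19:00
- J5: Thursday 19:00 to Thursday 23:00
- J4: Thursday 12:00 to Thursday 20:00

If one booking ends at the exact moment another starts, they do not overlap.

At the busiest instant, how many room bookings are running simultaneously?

Walk through starts and ends in time order (an end at T is processed before a start at T):
Tuesday 08:00 start J1 → 1
Tuesday 09:00 start J3 → 2
Tuesday 11:00 start J2 → 3
Tuesday 16:00 end J1 → 2
Tuesday 17:00 end J3 → 1
Tuesday 19:00 end J2 → 0
Thursday 12:00 start J4 → 1
Thursday 18:00 start J8 → 2
Thursday 19:00 start J5 → 3
Thursday 20:00 end J4 → 2
Thursday 20:00 start J7 → 3
Thursday 23:00 end J5 → 2
Thursday 23:00 end J7 → 1
Thursday 23:00 end J8 → 0
Friday 07:00 start J6 → 1
Friday 14:00 end J6 → 0
Peak is 3, at Tuesday 11:00 (J1, J2, J3).

3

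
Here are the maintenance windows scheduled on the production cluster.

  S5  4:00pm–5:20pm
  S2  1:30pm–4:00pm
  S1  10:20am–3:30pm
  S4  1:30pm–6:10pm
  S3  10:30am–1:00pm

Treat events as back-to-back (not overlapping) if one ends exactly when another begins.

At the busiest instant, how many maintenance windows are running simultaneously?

Sweep the timeline, counting +1 at each start and −1 at each end (ends before starts at a tie):
10:20am start S1 → 1
10:30am start S3 → 2
1:00pm end S3 → 1
1:30pm start S2 → 2
1:30pm start S4 → 3
3:30pm end S1 → 2
4:00pm end S2 → 1
4:00pm start S5 → 2
5:20pm end S5 → 1
6:10pm end S4 → 0
Peak is 3, at 1:30pm (S1, S2, S4).

3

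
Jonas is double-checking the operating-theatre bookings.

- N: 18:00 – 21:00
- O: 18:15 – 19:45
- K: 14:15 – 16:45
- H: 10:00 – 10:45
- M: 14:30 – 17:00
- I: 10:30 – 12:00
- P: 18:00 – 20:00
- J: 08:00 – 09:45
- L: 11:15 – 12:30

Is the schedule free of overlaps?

Sorted by start: J, H, I, L, K, M, N, P, O.
H starts after J ends; J is clear from here.
I starts before H ends → H and I overlap.
That's a conflict, so the schedule is not conflict-free.

No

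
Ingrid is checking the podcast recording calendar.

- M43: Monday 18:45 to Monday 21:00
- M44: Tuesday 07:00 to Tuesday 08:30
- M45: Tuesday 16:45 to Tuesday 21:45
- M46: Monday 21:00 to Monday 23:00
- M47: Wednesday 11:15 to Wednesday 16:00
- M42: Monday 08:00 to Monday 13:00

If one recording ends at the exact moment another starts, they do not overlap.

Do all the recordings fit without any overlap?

Yes

Sorted by start: M42, M43, M46, M44, M45, M47.
M43 starts after M42 ends, so M42 has no further overlaps.
M46 starts exactly when M43 ends (back-to-back, no overlap), so M43 has no further overlaps.
M44 starts after M46 ends, so M46 has no further overlaps.
M45 starts after M44 ends, so M44 has no further overlaps.
M47 starts after M45 ends.
Every pair is clear; the schedule has no overlaps.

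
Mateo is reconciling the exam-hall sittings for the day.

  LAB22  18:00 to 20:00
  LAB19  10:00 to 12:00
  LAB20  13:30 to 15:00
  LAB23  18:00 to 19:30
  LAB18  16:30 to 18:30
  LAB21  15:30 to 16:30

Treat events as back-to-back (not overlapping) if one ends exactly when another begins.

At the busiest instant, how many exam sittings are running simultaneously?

Sweep the timeline, counting +1 at each start and −1 at each end (ends before starts at a tie):
10:00 start LAB19 → 1
12:00 end LAB19 → 0
13:30 start LAB20 → 1
15:00 end LAB20 → 0
15:30 start LAB21 → 1
16:30 end LAB21 → 0
16:30 start LAB18 → 1
18:00 start LAB22 → 2
18:00 start LAB23 → 3
18:30 end LAB18 → 2
19:30 end LAB23 → 1
20:00 end LAB22 → 0
Peak is 3, at 18:00 (LAB18, LAB22, LAB23).

3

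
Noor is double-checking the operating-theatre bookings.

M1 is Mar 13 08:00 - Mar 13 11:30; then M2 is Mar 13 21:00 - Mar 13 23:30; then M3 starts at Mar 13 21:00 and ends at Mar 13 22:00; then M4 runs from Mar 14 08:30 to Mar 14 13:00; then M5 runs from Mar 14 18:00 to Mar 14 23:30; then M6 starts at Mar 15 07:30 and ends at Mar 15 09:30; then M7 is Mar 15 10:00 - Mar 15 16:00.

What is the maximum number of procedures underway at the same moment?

Walk through starts and ends in time order (an end at T is processed before a start at T):
Mar 13 08:00 start M1 → 1
Mar 13 11:30 end M1 → 0
Mar 13 21:00 start M2 → 1
Mar 13 21:00 start M3 → 2
Mar 13 22:00 end M3 → 1
Mar 13 23:30 end M2 → 0
Mar 14 08:30 start M4 → 1
Mar 14 13:00 end M4 → 0
Mar 14 18:00 start M5 → 1
Mar 14 23:30 end M5 → 0
Mar 15 07:30 start M6 → 1
Mar 15 09:30 end M6 → 0
Mar 15 10:00 start M7 → 1
Mar 15 16:00 end M7 → 0
Peak is 2, at Mar 13 21:00 (M2, M3).

2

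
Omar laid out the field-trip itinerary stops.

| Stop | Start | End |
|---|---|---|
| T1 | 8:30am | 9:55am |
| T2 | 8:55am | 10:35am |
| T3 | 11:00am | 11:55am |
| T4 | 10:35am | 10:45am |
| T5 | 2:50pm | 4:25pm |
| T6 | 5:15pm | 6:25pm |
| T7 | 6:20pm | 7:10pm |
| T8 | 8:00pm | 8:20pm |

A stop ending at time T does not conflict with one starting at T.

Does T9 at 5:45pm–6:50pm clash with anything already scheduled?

T1: ends 9:55am at or before T9 starts 5:45pm → clear.
T2: ends 10:35am at or before T9 starts 5:45pm → clear.
T4: ends 10:45am at or before T9 starts 5:45pm → clear.
T3: ends 11:55am at or before T9 starts 5:45pm → clear.
T5: ends 4:25pm at or before T9 starts 5:45pm → clear.
T6: starts 5:15pm before T9 ends 6:50pm, and ends 6:25pm after T9 starts 5:45pm → overlap.
T7: starts 6:20pm before T9 ends 6:50pm, and ends 7:10pm after T9 starts 5:45pm → overlap.
T8: starts 8:00pm at or after T9 ends 6:50pm → clear.
T9 overlaps T6, T7.

Yes — it overlaps T6, T7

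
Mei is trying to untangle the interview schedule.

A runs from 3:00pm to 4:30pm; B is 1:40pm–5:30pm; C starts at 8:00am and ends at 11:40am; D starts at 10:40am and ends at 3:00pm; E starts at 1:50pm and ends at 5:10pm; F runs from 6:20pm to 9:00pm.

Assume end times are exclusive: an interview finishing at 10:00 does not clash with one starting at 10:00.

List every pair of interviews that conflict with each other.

A & B, A & E, B & D, B & E, C & D, D & E

Sorted by start: C, D, B, E, A, F.
D starts before C ends → C and D overlap.
B starts after C ends — done with C.
B starts before D ends → D and B overlap.
E starts before D ends → D and E overlap.
A starts exactly when D ends (back-to-back, no overlap) — done with D.
E starts before B ends → B and E overlap.
A starts before B ends → B and A overlap.
F starts after B ends.
A starts before E ends → E and A overlap.
F starts after E ends.
F starts after A ends.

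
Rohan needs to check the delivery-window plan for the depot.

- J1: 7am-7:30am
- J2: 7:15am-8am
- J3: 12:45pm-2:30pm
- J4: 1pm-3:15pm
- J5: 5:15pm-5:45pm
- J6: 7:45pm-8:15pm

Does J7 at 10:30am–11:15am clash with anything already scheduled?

J1: ends 7:30am at or before J7 starts 10:30am → clear.
J2: ends 8am at or before J7 starts 10:30am → clear.
J3: starts 12:45pm at or after J7 ends 11:15am → clear.
J4: starts 1pm at or after J7 ends 11:15am → clear.
J5: starts 5:15pm at or after J7 ends 11:15am → clear.
J6: starts 7:45pm at or after J7 ends 11:15am → clear.

No — it doesn't clash with anything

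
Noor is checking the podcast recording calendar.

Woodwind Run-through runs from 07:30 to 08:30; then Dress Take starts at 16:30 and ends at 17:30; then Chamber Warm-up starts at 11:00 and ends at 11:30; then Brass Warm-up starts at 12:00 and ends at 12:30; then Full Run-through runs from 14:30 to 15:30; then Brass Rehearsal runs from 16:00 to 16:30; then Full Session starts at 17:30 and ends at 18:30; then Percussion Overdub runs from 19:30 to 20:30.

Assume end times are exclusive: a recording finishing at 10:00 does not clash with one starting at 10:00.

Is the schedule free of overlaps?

Yes

Sorted by start: Woodwind Run-through, Chamber Warm-up, Brass Warm-up, Full Run-through, Brass Rehearsal, Dress Take, Full Session, Percussion Overdub.
Chamber Warm-up starts after Woodwind Run-through ends — done with Woodwind Run-through.
Brass Warm-up starts after Chamber Warm-up ends — done with Chamber Warm-up.
Full Run-through starts after Brass Warm-up ends — done with Brass Warm-up.
Brass Rehearsal starts after Full Run-through ends — done with Full Run-through.
Dress Take starts exactly when Brass Rehearsal ends (back-to-back, no overlap) — done with Brass Rehearsal.
Full Session starts exactly when Dress Take ends (back-to-back, no overlap) — done with Dress Take.
Percussion Overdub starts after Full Session ends.
Every pair is clear; the schedule has no overlaps.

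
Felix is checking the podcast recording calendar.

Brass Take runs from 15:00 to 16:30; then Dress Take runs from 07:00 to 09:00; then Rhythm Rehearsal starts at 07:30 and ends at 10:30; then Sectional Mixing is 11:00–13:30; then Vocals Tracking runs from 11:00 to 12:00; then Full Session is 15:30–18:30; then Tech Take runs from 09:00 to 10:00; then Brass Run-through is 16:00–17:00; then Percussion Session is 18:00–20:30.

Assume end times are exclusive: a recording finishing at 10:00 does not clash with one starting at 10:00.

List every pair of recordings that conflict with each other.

Brass Run-through & Brass Take, Brass Run-through & Full Session, Brass Take & Full Session, Dress Take & Rhythm Rehearsal, Full Session & Percussion Session, Rhythm Rehearsal & Tech Take, Sectional Mixing & Vocals Tracking

Sorted by start: Dress Take, Rhythm Rehearsal, Tech Take, Sectional Mixing, Vocals Tracking, Brass Take, Full Session, Brass Run-through, Percussion Session.
Rhythm Rehearsal starts before Dress Take ends → Dress Take and Rhythm Rehearsal overlap.
Tech Take starts exactly when Dress Take ends (back-to-back, no overlap), so Dress Take has no further overlaps.
Tech Take starts before Rhythm Rehearsal ends → Rhythm Rehearsal and Tech Take overlap.
Sectional Mixing starts after Rhythm Rehearsal ends, so Rhythm Rehearsal has no further overlaps.
Sectional Mixing starts after Tech Take ends, so Tech Take has no further overlaps.
Vocals Tracking starts before Sectional Mixing ends → Sectional Mixing and Vocals Tracking overlap.
Brass Take starts after Sectional Mixing ends, so Sectional Mixing has no further overlaps.
Brass Take starts after Vocals Tracking ends, so Vocals Tracking has no further overlaps.
Full Session starts before Brass Take ends → Brass Take and Full Session overlap.
Brass Run-through starts before Brass Take ends → Brass Take and Brass Run-through overlap.
Percussion Session starts after Brass Take ends.
Brass Run-through starts before Full Session ends → Full Session and Brass Run-through overlap.
Percussion Session starts before Full Session ends → Full Session and Percussion Session overlap.
Percussion Session starts after Brass Run-through ends.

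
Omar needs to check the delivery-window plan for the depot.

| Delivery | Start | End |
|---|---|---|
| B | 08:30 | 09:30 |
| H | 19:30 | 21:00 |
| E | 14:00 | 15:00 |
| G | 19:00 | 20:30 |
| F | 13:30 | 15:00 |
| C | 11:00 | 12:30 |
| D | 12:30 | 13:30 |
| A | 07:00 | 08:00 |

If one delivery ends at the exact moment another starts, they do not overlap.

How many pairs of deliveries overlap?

Sorted by start: A, B, C, D, F, E, G, H.
B starts after A ends, so nothing later overlaps A either.
C starts after B ends, so nothing later overlaps B either.
D starts exactly when C ends (back-to-back, no overlap), so nothing later overlaps C either.
F starts exactly when D ends (back-to-back, no overlap), so nothing later overlaps D either.
E starts before F ends → F and E overlap.
G starts after F ends, so nothing later overlaps F either.
G starts after E ends, so nothing later overlaps E either.
H starts before G ends → G and H overlap.
Overlapping pairs: E & F, G & H — 2 in total.

2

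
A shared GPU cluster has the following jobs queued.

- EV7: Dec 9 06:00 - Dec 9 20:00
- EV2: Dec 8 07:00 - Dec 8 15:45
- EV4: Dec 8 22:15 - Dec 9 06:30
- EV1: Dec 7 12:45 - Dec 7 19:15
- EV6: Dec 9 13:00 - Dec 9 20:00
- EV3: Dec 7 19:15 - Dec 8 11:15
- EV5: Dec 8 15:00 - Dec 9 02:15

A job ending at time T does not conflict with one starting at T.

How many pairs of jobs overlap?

Check each pair: they overlap iff neither finishes before the other starts.
Sorted by start: EV1, EV3, EV2, EV5, EV4, EV7, EV6.
EV3 starts exactly when EV1 ends (back-to-back, no overlap), so EV1 has no further overlaps.
EV2 starts before EV3 ends → EV3 and EV2 overlap.
EV5 starts after EV3 ends, so EV3 has no further overlaps.
EV5 starts before EV2 ends → EV2 and EV5 overlap.
EV4 starts after EV2 ends, so EV2 has no further overlaps.
EV4 starts before EV5 ends → EV5 and EV4 overlap.
EV7 starts after EV5 ends, so EV5 has no further overlaps.
EV7 starts before EV4 ends → EV4 and EV7 overlap.
EV6 starts after EV4 ends.
EV6 starts before EV7 ends → EV7 and EV6 overlap.
Overlapping pairs: EV2 & EV3, EV2 & EV5, EV4 & EV5, EV4 & EV7, EV6 & EV7 — 5 in total.

5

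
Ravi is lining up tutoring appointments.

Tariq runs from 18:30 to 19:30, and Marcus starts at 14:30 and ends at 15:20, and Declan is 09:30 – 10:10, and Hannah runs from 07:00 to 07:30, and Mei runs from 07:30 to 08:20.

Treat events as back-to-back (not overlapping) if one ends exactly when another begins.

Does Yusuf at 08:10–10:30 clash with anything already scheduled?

Yes — it overlaps Declan, Mei

Hannah: ends 07:30 at or before Yusuf starts 08:10 → clear.
Mei: starts 07:30 before Yusuf ends 10:30, and ends 08:20 after Yusuf starts 08:10 → overlap.
Declan: starts 09:30 before Yusuf ends 10:30, and ends 10:10 after Yusuf starts 08:10 → overlap.
Marcus: starts 14:30 at or after Yusuf ends 10:30 → clear.
Tariq: starts 18:30 at or after Yusuf ends 10:30 → clear.
Yusuf overlaps Declan, Mei.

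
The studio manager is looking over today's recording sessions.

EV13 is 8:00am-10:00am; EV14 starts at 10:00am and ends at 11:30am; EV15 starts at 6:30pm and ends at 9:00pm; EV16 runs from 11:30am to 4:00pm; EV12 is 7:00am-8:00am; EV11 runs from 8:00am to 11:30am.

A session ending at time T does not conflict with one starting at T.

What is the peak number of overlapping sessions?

2

Sweep the timeline, counting +1 at each start and −1 at each end (ends before starts at a tie):
7:00am start EV12 → 1
8:00am end EV12 → 0
8:00am start EV11 → 1
8:00am start EV13 → 2
10:00am end EV13 → 1
10:00am start EV14 → 2
11:30am end EV11 → 1
11:30am end EV14 → 0
11:30am start EV16 → 1
4:00pm end EV16 → 0
6:30pm start EV15 → 1
9:00pm end EV15 → 0
Peak is 2, at 8:00am (EV11, EV13).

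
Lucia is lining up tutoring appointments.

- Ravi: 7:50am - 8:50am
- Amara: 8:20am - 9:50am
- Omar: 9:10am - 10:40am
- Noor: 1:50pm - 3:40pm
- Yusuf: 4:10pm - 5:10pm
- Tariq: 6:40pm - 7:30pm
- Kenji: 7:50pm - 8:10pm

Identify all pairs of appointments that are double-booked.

Amara & Omar, Amara & Ravi

Sorted by start: Ravi, Amara, Omar, Noor, Yusuf, Tariq, Kenji.
Amara starts before Ravi ends → Ravi and Amara overlap.
Omar starts after Ravi ends; Ravi is clear from here.
Omar starts before Amara ends → Amara and Omar overlap.
Noor starts after Amara ends; Amara is clear from here.
Noor starts after Omar ends; Omar is clear from here.
Yusuf starts after Noor ends; Noor is clear from here.
Tariq starts after Yusuf ends; Yusuf is clear from here.
Kenji starts after Tariq ends.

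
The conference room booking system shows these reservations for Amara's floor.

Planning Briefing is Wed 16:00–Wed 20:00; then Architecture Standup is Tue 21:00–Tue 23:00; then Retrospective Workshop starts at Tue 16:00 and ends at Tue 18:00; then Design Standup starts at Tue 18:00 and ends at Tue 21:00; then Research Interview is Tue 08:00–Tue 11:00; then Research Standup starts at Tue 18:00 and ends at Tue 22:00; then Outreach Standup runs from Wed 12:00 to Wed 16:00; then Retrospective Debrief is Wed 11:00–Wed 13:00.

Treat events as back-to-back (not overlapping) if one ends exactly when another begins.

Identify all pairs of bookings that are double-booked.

Architecture Standup & Research Standup, Design Standup & Research Standup, Outreach Standup & Retrospective Debrief

Sorted by start: Research Interview, Retrospective Workshop, Design Standup, Research Standup, Architecture Standup, Retrospective Debrief, Outreach Standup, Planning Briefing.
Retrospective Workshop starts after Research Interview ends — done with Research Interview.
Design Standup starts exactly when Retrospective Workshop ends (back-to-back, no overlap) — done with Retrospective Workshop.
Research Standup starts before Design Standup ends → Design Standup and Research Standup overlap.
Architecture Standup starts exactly when Design Standup ends (back-to-back, no overlap) — done with Design Standup.
Architecture Standup starts before Research Standup ends → Research Standup and Architecture Standup overlap.
Retrospective Debrief starts after Research Standup ends — done with Research Standup.
Retrospective Debrief starts after Architecture Standup ends — done with Architecture Standup.
Outreach Standup starts before Retrospective Debrief ends → Retrospective Debrief and Outreach Standup overlap.
Planning Briefing starts after Retrospective Debrief ends.
Planning Briefing starts exactly when Outreach Standup ends (back-to-back, no overlap).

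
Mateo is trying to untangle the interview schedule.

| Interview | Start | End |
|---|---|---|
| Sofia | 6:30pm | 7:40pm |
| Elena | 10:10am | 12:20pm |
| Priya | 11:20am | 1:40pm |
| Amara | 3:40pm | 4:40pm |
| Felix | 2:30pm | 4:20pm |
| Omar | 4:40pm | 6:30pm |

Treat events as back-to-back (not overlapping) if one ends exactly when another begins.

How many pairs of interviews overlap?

2

Check each pair: they overlap iff neither finishes before the other starts.
Sorted by start: Elena, Priya, Felix, Amara, Omar, Sofia.
Priya starts before Elena ends → Elena and Priya overlap.
Felix starts after Elena ends — done with Elena.
Felix starts after Priya ends — done with Priya.
Amara starts before Felix ends → Felix and Amara overlap.
Omar starts after Felix ends — done with Felix.
Omar starts exactly when Amara ends (back-to-back, no overlap) — done with Amara.
Sofia starts exactly when Omar ends (back-to-back, no overlap).
Overlapping pairs: Amara & Felix, Elena & Priya — 2 in total.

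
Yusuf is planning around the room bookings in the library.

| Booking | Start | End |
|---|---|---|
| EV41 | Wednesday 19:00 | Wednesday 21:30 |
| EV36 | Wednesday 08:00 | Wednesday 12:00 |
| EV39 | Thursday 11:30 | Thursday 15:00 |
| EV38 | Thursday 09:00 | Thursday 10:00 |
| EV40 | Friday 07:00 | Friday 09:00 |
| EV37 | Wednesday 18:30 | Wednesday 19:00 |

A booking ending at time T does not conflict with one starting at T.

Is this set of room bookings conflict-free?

Sorted by start: EV36, EV37, EV41, EV38, EV39, EV40.
EV37 starts after EV36 ends; EV36 is clear from here.
EV41 starts exactly when EV37 ends (back-to-back, no overlap); EV37 is clear from here.
EV38 starts after EV41 ends; EV41 is clear from here.
EV39 starts after EV38 ends; EV38 is clear from here.
EV40 starts after EV39 ends.
Every pair is clear; the schedule has no overlaps.

Yes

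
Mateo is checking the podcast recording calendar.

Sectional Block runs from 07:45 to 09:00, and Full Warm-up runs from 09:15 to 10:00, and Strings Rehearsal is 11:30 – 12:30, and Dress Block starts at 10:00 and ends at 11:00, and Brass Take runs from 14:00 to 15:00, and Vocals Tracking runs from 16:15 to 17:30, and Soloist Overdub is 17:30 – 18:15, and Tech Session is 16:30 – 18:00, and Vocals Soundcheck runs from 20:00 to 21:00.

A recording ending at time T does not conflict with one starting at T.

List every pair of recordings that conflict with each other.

Soloist Overdub & Tech Session, Tech Session & Vocals Tracking

Sorted by start: Sectional Block, Full Warm-up, Dress Block, Strings Rehearsal, Brass Take, Vocals Tracking, Tech Session, Soloist Overdub, Vocals Soundcheck.
Full Warm-up starts after Sectional Block ends; Sectional Block is clear from here.
Dress Block starts exactly when Full Warm-up ends (back-to-back, no overlap); Full Warm-up is clear from here.
Strings Rehearsal starts after Dress Block ends; Dress Block is clear from here.
Brass Take starts after Strings Rehearsal ends; Strings Rehearsal is clear from here.
Vocals Tracking starts after Brass Take ends; Brass Take is clear from here.
Tech Session starts before Vocals Tracking ends → Vocals Tracking and Tech Session overlap.
Soloist Overdub starts exactly when Vocals Tracking ends (back-to-back, no overlap); Vocals Tracking is clear from here.
Soloist Overdub starts before Tech Session ends → Tech Session and Soloist Overdub overlap.
Vocals Soundcheck starts after Tech Session ends.
Vocals Soundcheck starts after Soloist Overdub ends.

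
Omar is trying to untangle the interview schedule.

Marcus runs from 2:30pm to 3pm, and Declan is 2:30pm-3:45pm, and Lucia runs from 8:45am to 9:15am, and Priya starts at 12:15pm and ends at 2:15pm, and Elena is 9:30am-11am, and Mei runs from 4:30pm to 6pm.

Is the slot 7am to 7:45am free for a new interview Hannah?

Lucia: starts 8:45am at or after Hannah ends 7:45am → clear.
Elena: starts 9:30am at or after Hannah ends 7:45am → clear.
Priya: starts 12:15pm at or after Hannah ends 7:45am → clear.
Declan: starts 2:30pm at or after Hannah ends 7:45am → clear.
Marcus: starts 2:30pm at or after Hannah ends 7:45am → clear.
Mei: starts 4:30pm at or after Hannah ends 7:45am → clear.

Yes — the slot is free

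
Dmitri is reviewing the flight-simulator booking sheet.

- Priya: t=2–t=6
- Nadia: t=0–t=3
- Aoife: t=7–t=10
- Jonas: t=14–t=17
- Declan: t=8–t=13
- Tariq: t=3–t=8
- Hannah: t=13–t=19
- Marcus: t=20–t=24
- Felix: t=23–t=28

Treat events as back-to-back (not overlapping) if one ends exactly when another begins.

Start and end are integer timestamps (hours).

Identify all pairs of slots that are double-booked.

Two intervals overlap when each starts before the other ends.
Sorted by start: Nadia, Priya, Tariq, Aoife, Declan, Hannah, Jonas, Marcus, Felix.
Priya starts before Nadia ends → Nadia and Priya overlap.
Tariq starts exactly when Nadia ends (back-to-back, no overlap) — done with Nadia.
Tariq starts before Priya ends → Priya and Tariq overlap.
Aoife starts after Priya ends — done with Priya.
Aoife starts before Tariq ends → Tariq and Aoife overlap.
Declan starts exactly when Tariq ends (back-to-back, no overlap) — done with Tariq.
Declan starts before Aoife ends → Aoife and Declan overlap.
Hannah starts after Aoife ends — done with Aoife.
Hannah starts exactly when Declan ends (back-to-back, no overlap) — done with Declan.
Jonas starts before Hannah ends → Hannah and Jonas overlap.
Marcus starts after Hannah ends — done with Hannah.
Marcus starts after Jonas ends — done with Jonas.
Felix starts before Marcus ends → Marcus and Felix overlap.

Aoife & Declan, Aoife & Tariq, Felix & Marcus, Hannah & Jonas, Nadia & Priya, Priya & Tariq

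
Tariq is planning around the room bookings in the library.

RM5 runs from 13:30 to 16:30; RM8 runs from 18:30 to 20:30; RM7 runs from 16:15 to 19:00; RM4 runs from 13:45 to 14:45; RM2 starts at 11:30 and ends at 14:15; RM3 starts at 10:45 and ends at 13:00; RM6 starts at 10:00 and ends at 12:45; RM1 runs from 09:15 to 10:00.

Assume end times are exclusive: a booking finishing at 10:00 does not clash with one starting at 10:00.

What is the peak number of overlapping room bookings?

Walk through starts and ends in time order (an end at T is processed before a start at T):
09:15 start RM1 → 1
10:00 end RM1 → 0
10:00 start RM6 → 1
10:45 start RM3 → 2
11:30 start RM2 → 3
12:45 end RM6 → 2
13:00 end RM3 → 1
13:30 start RM5 → 2
13:45 start RM4 → 3
14:15 end RM2 → 2
14:45 end RM4 → 1
16:15 start RM7 → 2
16:30 end RM5 → 1
18:30 start RM8 → 2
19:00 end RM7 → 1
20:30 end RM8 → 0
Peak is 3, at 11:30 (RM2, RM3, RM6).

3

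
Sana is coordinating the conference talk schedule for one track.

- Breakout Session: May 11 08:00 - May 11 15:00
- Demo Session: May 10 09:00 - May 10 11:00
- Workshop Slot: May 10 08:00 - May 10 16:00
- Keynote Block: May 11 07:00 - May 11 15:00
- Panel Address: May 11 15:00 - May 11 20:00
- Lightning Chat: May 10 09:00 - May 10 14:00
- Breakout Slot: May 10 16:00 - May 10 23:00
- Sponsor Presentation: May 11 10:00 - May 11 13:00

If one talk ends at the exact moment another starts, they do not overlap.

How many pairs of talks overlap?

6

Sorted by start: Workshop Slot, Lightning Chat, Demo Session, Breakout Slot, Keynote Block, Breakout Session, Sponsor Presentation, Panel Address.
Lightning Chat starts before Workshop Slot ends → Workshop Slot and Lightning Chat overlap.
Demo Session starts before Workshop Slot ends → Workshop Slot and Demo Session overlap.
Breakout Slot starts exactly when Workshop Slot ends (back-to-back, no overlap), so Workshop Slot has no further overlaps.
Demo Session starts before Lightning Chat ends → Lightning Chat and Demo Session overlap.
Breakout Slot starts after Lightning Chat ends, so Lightning Chat has no further overlaps.
Breakout Slot starts after Demo Session ends, so Demo Session has no further overlaps.
Keynote Block starts after Breakout Slot ends, so Breakout Slot has no further overlaps.
Breakout Session starts before Keynote Block ends → Keynote Block and Breakout Session overlap.
Sponsor Presentation starts before Keynote Block ends → Keynote Block and Sponsor Presentation overlap.
Panel Address starts exactly when Keynote Block ends (back-to-back, no overlap).
Sponsor Presentation starts before Breakout Session ends → Breakout Session and Sponsor Presentation overlap.
Panel Address starts exactly when Breakout Session ends (back-to-back, no overlap).
Panel Address starts after Sponsor Presentation ends.
Overlapping pairs: Breakout Session & Keynote Block, Breakout Session & Sponsor Presentation, Demo Session & Lightning Chat, Demo Session & Workshop Slot, Keynote Block & Sponsor Presentation, Lightning Chat & Workshop Slot — 6 in total.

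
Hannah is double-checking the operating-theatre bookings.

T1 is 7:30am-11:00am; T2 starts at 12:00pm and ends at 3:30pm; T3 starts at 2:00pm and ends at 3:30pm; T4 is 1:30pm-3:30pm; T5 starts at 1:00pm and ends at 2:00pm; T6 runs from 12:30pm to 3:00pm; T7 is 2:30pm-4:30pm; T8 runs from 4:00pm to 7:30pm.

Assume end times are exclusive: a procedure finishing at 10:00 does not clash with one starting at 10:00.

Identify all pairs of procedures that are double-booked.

T2 & T3, T2 & T4, T2 & T5, T2 & T6, T2 & T7, T3 & T4, T3 & T6, T3 & T7, T4 & T5, T4 & T6, T4 & T7, T5 & T6, T6 & T7, T7 & T8

Two intervals overlap when each starts before the other ends.
Sorted by start: T1, T2, T6, T5, T4, T3, T7, T8.
T2 starts after T1 ends, so T1 has no further overlaps.
T6 starts before T2 ends → T2 and T6 overlap.
T5 starts before T2 ends → T2 and T5 overlap.
T4 starts before T2 ends → T2 and T4 overlap.
T3 starts before T2 ends → T2 and T3 overlap.
T7 starts before T2 ends → T2 and T7 overlap.
T8 starts after T2 ends.
T5 starts before T6 ends → T6 and T5 overlap.
T4 starts before T6 ends → T6 and T4 overlap.
T3 starts before T6 ends → T6 and T3 overlap.
T7 starts before T6 ends → T6 and T7 overlap.
T8 starts after T6 ends.
T4 starts before T5 ends → T5 and T4 overlap.
T3 starts exactly when T5 ends (back-to-back, no overlap), so T5 has no further overlaps.
T3 starts before T4 ends → T4 and T3 overlap.
T7 starts before T4 ends → T4 and T7 overlap.
T8 starts after T4 ends.
T7 starts before T3 ends → T3 and T7 overlap.
T8 starts after T3 ends.
T8 starts before T7 ends → T7 and T8 overlap.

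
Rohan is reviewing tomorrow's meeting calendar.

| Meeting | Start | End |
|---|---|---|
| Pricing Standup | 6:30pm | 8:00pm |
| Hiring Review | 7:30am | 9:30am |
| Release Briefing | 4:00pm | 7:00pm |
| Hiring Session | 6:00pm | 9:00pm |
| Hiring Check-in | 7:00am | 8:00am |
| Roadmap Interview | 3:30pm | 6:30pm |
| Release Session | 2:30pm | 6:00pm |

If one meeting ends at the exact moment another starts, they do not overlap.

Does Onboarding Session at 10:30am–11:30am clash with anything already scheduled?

No — it doesn't clash with anything

Hiring Check-in: ends 8:00am at or before Onboarding Session starts 10:30am → clear.
Hiring Review: ends 9:30am at or before Onboarding Session starts 10:30am → clear.
Release Session: starts 2:30pm at or after Onboarding Session ends 11:30am → clear.
Roadmap Interview: starts 3:30pm at or after Onboarding Session ends 11:30am → clear.
Release Briefing: starts 4:00pm at or after Onboarding Session ends 11:30am → clear.
Hiring Session: starts 6:00pm at or after Onboarding Session ends 11:30am → clear.
Pricing Standup: starts 6:30pm at or after Onboarding Session ends 11:30am → clear.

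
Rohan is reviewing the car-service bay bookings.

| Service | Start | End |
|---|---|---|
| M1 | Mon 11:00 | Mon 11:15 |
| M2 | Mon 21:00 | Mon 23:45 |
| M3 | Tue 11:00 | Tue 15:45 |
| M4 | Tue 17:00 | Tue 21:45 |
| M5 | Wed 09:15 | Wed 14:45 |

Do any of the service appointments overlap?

Sorted by start: M1, M2, M3, M4, M5.
M2 starts after M1 ends — done with M1.
M3 starts after M2 ends — done with M2.
M4 starts after M3 ends — done with M3.
M5 starts after M4 ends.
Every pair is clear; the schedule has no overlaps.

No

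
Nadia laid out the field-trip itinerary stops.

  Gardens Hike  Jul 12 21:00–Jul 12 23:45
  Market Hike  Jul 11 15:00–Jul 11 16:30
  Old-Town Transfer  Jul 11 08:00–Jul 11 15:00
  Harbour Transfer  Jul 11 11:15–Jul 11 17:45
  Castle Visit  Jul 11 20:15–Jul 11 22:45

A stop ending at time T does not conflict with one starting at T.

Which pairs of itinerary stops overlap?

Sorted by start: Old-Town Transfer, Harbour Transfer, Market Hike, Castle Visit, Gardens Hike.
Harbour Transfer starts before Old-Town Transfer ends → Old-Town Transfer and Harbour Transfer overlap.
Market Hike starts exactly when Old-Town Transfer ends (back-to-back, no overlap), so Old-Town Transfer has no further overlaps.
Market Hike starts before Harbour Transfer ends → Harbour Transfer and Market Hike overlap.
Castle Visit starts after Harbour Transfer ends, so Harbour Transfer has no further overlaps.
Castle Visit starts after Market Hike ends, so Market Hike has no further overlaps.
Gardens Hike starts after Castle Visit ends.

Harbour Transfer & Market Hike, Harbour Transfer & Old-Town Transfer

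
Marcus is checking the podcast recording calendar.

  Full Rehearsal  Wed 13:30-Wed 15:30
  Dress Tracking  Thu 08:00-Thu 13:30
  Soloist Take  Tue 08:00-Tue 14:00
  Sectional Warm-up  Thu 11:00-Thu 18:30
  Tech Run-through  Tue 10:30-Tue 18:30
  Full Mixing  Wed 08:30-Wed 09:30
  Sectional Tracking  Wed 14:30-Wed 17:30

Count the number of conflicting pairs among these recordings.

Sorted by start: Soloist Take, Tech Run-through, Full Mixing, Full Rehearsal, Sectional Tracking, Dress Tracking, Sectional Warm-up.
Tech Run-through starts before Soloist Take ends → Soloist Take and Tech Run-through overlap.
Full Mixing starts after Soloist Take ends — done with Soloist Take.
Full Mixing starts after Tech Run-through ends — done with Tech Run-through.
Full Rehearsal starts after Full Mixing ends — done with Full Mixing.
Sectional Tracking starts before Full Rehearsal ends → Full Rehearsal and Sectional Tracking overlap.
Dress Tracking starts after Full Rehearsal ends — done with Full Rehearsal.
Dress Tracking starts after Sectional Tracking ends — done with Sectional Tracking.
Sectional Warm-up starts before Dress Tracking ends → Dress Tracking and Sectional Warm-up overlap.
Overlapping pairs: Dress Tracking & Sectional Warm-up, Full Rehearsal & Sectional Tracking, Soloist Take & Tech Run-through — 3 in total.

3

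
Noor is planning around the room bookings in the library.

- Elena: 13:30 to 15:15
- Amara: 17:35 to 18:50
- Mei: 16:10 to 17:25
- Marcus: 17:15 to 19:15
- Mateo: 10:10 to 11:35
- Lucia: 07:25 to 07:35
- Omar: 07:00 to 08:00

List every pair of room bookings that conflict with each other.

Check each pair: they overlap iff neither finishes before the other starts.
Sorted by start: Omar, Lucia, Mateo, Elena, Mei, Marcus, Amara.
Lucia starts before Omar ends → Omar and Lucia overlap.
Mateo starts after Omar ends; Omar is clear from here.
Mateo starts after Lucia ends; Lucia is clear from here.
Elena starts after Mateo ends; Mateo is clear from here.
Mei starts after Elena ends; Elena is clear from here.
Marcus starts before Mei ends → Mei and Marcus overlap.
Amara starts after Mei ends.
Amara starts before Marcus ends → Marcus and Amara overlap.

Amara & Marcus, Lucia & Omar, Marcus & Mei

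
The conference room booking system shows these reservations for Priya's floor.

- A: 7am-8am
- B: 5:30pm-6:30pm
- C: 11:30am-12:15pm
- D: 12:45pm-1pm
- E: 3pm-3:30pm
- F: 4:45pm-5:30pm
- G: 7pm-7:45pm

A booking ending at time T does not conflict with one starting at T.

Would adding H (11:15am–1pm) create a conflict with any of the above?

Yes — it overlaps C, D

A: ends 8am at or before H starts 11:15am → clear.
C: starts 11:30am before H ends 1pm, and ends 12:15pm after H starts 11:15am → overlap.
D: starts 12:45pm before H ends 1pm, and ends 1pm after H starts 11:15am → overlap.
E: starts 3pm at or after H ends 1pm → clear.
F: starts 4:45pm at or after H ends 1pm → clear.
B: starts 5:30pm at or after H ends 1pm → clear.
G: starts 7pm at or after H ends 1pm → clear.
H overlaps C, D.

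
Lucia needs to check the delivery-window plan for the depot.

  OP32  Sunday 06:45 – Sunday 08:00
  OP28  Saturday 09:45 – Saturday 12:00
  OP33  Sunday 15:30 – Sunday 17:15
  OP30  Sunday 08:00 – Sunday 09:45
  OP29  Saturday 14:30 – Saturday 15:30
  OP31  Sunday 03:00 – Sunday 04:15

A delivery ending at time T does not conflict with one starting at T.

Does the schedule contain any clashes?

Sorted by start: OP28, OP29, OP31, OP32, OP30, OP33.
OP29 starts after OP28 ends; OP28 is clear from here.
OP31 starts after OP29 ends; OP29 is clear from here.
OP32 starts after OP31 ends; OP31 is clear from here.
OP30 starts exactly when OP32 ends (back-to-back, no overlap); OP32 is clear from here.
OP33 starts after OP30 ends.
Every pair is clear; the schedule has no overlaps.

No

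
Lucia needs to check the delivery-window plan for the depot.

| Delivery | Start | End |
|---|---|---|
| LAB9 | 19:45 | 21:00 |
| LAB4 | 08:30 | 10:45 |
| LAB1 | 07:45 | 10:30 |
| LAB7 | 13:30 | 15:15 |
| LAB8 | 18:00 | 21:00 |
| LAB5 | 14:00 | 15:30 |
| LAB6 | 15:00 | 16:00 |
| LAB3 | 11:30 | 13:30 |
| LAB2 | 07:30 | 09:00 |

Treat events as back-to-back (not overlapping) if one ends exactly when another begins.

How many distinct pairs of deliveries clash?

Sorted by start: LAB2, LAB1, LAB4, LAB3, LAB7, LAB5, LAB6, LAB8, LAB9.
LAB1 starts before LAB2 ends → LAB2 and LAB1 overlap.
LAB4 starts before LAB2 ends → LAB2 and LAB4 overlap.
LAB3 starts after LAB2 ends — done with LAB2.
LAB4 starts before LAB1 ends → LAB1 and LAB4 overlap.
LAB3 starts after LAB1 ends — done with LAB1.
LAB3 starts after LAB4 ends — done with LAB4.
LAB7 starts exactly when LAB3 ends (back-to-back, no overlap) — done with LAB3.
LAB5 starts before LAB7 ends → LAB7 and LAB5 overlap.
LAB6 starts before LAB7 ends → LAB7 and LAB6 overlap.
LAB8 starts after LAB7 ends — done with LAB7.
LAB6 starts before LAB5 ends → LAB5 and LAB6 overlap.
LAB8 starts after LAB5 ends — done with LAB5.
LAB8 starts after LAB6 ends — done with LAB6.
LAB9 starts before LAB8 ends → LAB8 and LAB9 overlap.
Overlapping pairs: LAB1 & LAB2, LAB1 & LAB4, LAB2 & LAB4, LAB5 & LAB6, LAB5 & LAB7, LAB6 & LAB7, LAB8 & LAB9 — 7 in total.

7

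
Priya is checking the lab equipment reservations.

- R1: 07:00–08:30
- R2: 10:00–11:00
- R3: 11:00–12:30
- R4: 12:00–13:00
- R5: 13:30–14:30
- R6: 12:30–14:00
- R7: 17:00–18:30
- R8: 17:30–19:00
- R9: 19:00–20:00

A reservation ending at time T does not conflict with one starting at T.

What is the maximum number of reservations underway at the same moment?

Walk through starts and ends in time order (an end at T is processed before a start at T):
07:00 start R1 → 1
08:30 end R1 → 0
10:00 start R2 → 1
11:00 end R2 → 0
11:00 start R3 → 1
12:00 start R4 → 2
12:30 end R3 → 1
12:30 start R6 → 2
13:00 end R4 → 1
13:30 start R5 → 2
14:00 end R6 → 1
14:30 end R5 → 0
17:00 start R7 → 1
17:30 start R8 → 2
18:30 end R7 → 1
19:00 end R8 → 0
19:00 start R9 → 1
20:00 end R9 → 0
Peak is 2, at 12:00 (R3, R4).

2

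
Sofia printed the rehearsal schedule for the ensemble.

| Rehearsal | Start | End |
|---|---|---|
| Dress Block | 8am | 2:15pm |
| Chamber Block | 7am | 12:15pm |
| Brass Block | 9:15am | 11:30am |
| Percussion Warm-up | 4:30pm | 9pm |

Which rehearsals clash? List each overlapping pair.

Check each pair: they overlap iff neither finishes before the other starts.
Sorted by start: Chamber Block, Dress Block, Brass Block, Percussion Warm-up.
Dress Block starts before Chamber Block ends → Chamber Block and Dress Block overlap.
Brass Block starts before Chamber Block ends → Chamber Block and Brass Block overlap.
Percussion Warm-up starts after Chamber Block ends.
Brass Block starts before Dress Block ends → Dress Block and Brass Block overlap.
Percussion Warm-up starts after Dress Block ends.
Percussion Warm-up starts after Brass Block ends.

Brass Block & Chamber Block, Brass Block & Dress Block, Chamber Block & Dress Block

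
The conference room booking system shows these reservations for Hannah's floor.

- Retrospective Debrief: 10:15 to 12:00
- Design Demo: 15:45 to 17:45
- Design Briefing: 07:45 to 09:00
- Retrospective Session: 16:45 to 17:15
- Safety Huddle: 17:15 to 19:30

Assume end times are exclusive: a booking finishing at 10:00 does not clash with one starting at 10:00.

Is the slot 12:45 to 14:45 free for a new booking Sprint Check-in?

Yes — the slot is free

Design Briefing: ends 09:00 at or before Sprint Check-in starts 12:45 → clear.
Retrospective Debrief: ends 12:00 at or before Sprint Check-in starts 12:45 → clear.
Design Demo: starts 15:45 at or after Sprint Check-in ends 14:45 → clear.
Retrospective Session: starts 16:45 at or after Sprint Check-in ends 14:45 → clear.
Safety Huddle: starts 17:15 at or after Sprint Check-in ends 14:45 → clear.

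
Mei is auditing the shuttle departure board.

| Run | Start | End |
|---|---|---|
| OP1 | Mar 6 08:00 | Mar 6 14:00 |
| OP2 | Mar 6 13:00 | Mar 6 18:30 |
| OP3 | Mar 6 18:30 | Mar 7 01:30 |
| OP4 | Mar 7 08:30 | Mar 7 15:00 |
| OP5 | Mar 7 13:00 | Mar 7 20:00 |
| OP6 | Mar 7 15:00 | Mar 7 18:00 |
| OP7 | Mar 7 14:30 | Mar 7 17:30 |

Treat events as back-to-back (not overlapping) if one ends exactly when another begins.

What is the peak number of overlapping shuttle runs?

Sweep the timeline, counting +1 at each start and −1 at each end (ends before starts at a tie):
Mar 6 08:00 start OP1 → 1
Mar 6 13:00 start OP2 → 2
Mar 6 14:00 end OP1 → 1
Mar 6 18:30 end OP2 → 0
Mar 6 18:30 start OP3 → 1
Mar 7 01:30 end OP3 → 0
Mar 7 08:30 start OP4 → 1
Mar 7 13:00 start OP5 → 2
Mar 7 14:30 start OP7 → 3
Mar 7 15:00 end OP4 → 2
Mar 7 15:00 start OP6 → 3
Mar 7 17:30 end OP7 → 2
Mar 7 18:00 end OP6 → 1
Mar 7 20:00 end OP5 → 0
Peak is 3, at Mar 7 14:30 (OP4, OP5, OP7).

3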